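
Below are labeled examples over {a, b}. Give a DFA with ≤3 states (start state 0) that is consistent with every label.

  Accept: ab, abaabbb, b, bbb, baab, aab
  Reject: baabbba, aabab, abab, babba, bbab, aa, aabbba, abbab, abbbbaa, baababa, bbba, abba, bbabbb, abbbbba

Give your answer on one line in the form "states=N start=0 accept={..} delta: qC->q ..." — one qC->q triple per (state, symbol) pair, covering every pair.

states=3 start=0 accept={1} delta: 0a->0 0b->1 1a->2 1b->1 2a->0 2b->2

Fold the examples into a partial DFA from state 0: repeatedly fix the first undefined (state, symbol) met by the shortest-then-alphabetical prefix, trying targets in increasing order and rejecting any under which an Accept and a Reject string meet in one state with the same remainder; add a state when all current targets are rejected. Accepting states are where Accept strings end.
a: 0a undefined. 0a->0: ok.
b: 0b undefined. 0b->0: no, ab/baabbba meet in 0. Open state 1: 0b->1.
ba: 1a undefined. 1a->0: no, ab/aabab meet in 1. 1a->1: no, baab/aabab meet in 1 with "b" left. Open state 2: 1a->2.
bb: 1b undefined. 1b->0: no, ab/bbab meet in 1. 1b->1: ok.
baa: 2a undefined. 2a->0: ok.
bab: 2b undefined. 2b->0: no, ab/bbabbb meet in 1. 2b->1: no, ab/aabab meet in 1. 2b->2: ok.
All examples now run through 3 states with every (state, symbol) defined. Accept strings end in {1}, Reject strings end in {0,2}; accept={1}.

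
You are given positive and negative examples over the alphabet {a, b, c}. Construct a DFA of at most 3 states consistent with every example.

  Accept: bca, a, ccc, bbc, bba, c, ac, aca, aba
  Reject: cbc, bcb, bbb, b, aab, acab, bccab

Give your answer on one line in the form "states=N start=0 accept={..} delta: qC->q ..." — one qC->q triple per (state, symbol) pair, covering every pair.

Fold the examples into a partial DFA from state 0: repeatedly fix the first undefined (state, symbol) met by the shortest-then-alphabetical prefix, trying targets in increasing order and rejecting any under which an Accept and a Reject string meet in one state with the same remainder; add a state when all current targets are rejected. Accepting states are where Accept strings end.
a: 0a undefined. 0a->0: ok.
b: 0b undefined. 0b->0: no, a/bbb meet in 0. Open state 1: 0b->1.
c: 0c undefined. 0c->0: ok.
bb: 1b undefined. 1b->0: ok.
bc: 1c undefined. 1c->0: no, bca/cbc meet in 0. 1c->1: no, a/bcb meet in 0. Open state 2: 1c->2.
aba: 1a undefined. 1a->0: ok.
bca: 2a undefined. 2a->0: ok.
bcb: 2b undefined. 2b->0: no, bca/bcb meet in 0. 2b->1: ok.
bcc: 2c undefined. 2c->0: ok.
All examples now run through 3 states with every (state, symbol) defined. Accept strings end in {0}, Reject strings end in {1,2}; accept={0}.

states=3 start=0 accept={0} delta: 0a->0 0b->1 0c->0 1a->0 1b->0 1c->2 2a->0 2b->1 2c->0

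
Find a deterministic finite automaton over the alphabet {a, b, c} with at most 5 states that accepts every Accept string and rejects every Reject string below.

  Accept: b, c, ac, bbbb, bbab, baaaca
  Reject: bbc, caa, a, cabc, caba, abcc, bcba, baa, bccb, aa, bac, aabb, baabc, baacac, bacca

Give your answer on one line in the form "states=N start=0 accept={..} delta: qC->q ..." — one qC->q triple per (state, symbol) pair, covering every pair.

Fold the examples into a partial DFA from state 0: repeatedly fix the first undefined (state, symbol) met by the shortest-then-alphabetical prefix, trying targets in increasing order and rejecting any under which an Accept and a Reject string meet in one state with the same remainder; add a state when all current targets are rejected. Accepting states are where Accept strings end.
a: 0a undefined. 0a->0: ok.
b: 0b undefined. 0b->0: no, b/a meet in 0. Open state 1: 0b->1.
c: 0c undefined. 0c->0: no, c/caa meet in 0. 0c->1: ok.
ba: 1a undefined. 1a->0: no, b/bac meet in 1. 1a->1: no, b/caa meet in 1. Open state 2: 1a->2.
bb: 1b undefined. 1b->0: no, b/bbc meet in 1. 1b->1: no, b/aabb meet in 1. 1b->2: ok.
bc: 1c undefined. 1c->0: no, b/abcc meet in 1. 1c->1: no, b/abcc meet in 1. 1c->2: ok.
baa: 2a undefined. 2a->0: no, baaaca/aabb meet in 2. 2a->1: no, b/caa meet in 1. 2a->2: ok.
bac: 2c undefined. 2c->0: no, b/bccb meet in 1. 2c->1: no, b/bbc meet in 1. 2c->2: no, bbab/bccb meet in 2 with "b" left. Open state 3: 2c->3.
bbb: 2b undefined. 2b->0: no, b/cabc meet in 1. 2b->1: no, bbbb/caa meet in 2. 2b->2: no, bbbb/caa meet in 2. 2b->3: no, bbbb/bccb meet in 3 with "b" left. Open state 4: 2b->4.
bacc: 3c undefined. 3c->0: ok.
bbbb: 4b undefined. 4b->0: no, bbbb/a meet in 0. 4b->1: ok.
bcba: 4a undefined. 4a->0: ok.
bccb: 3b undefined. 3b->0: ok.
cabc: 4c undefined. 4c->0: ok.
baaca: 3a undefined. 3a->0: no, b/baacac meet in 1. 3a->1: ok.
All examples now run through 5 states with every (state, symbol) defined. Accept strings end in {1,4}, Reject strings end in {0,2,3}; accept={1,4}.

states=5 start=0 accept={1,4} delta: 0a->0 0b->1 0c->1 1a->2 1b->2 1c->2 2a->2 2b->4 2c->3 3a->1 3b->0 3c->0 4a->0 4b->1 4c->0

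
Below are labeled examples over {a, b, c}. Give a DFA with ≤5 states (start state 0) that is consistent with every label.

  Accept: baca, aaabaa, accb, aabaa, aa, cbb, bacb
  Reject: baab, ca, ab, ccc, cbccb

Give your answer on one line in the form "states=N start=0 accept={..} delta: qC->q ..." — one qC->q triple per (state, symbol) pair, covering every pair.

State merging on the prefix tree: take the shortest (then alphabetical) example prefix whose next move is undefined and point that move at state 0, else 1, else 2, ...; a target is out if some Accept/Reject pair would then sit in one state with the same input left (inseparable). If every existing state is out, open a new one.
a: 0a undefined. 0a->0: ok.
b: 0b undefined. 0b->0: no, baca/ca meet in 0 with "ca" left. Open state 1: 0b->1.
c: 0c undefined. 0c->0: no, accb/ab meet in 1. 0c->1: ok.
ba: 1a undefined. 1a->0: no, baca/ca meet in 0. 1a->1: no, aaabaa/ca meet in 1. Open state 2: 1a->2.
cb: 1b undefined. 1b->0: no, accb/cbccb meet in 1 with "cb" left. 1b->1: no, cbb/ab meet in 1. 1b->2: ok.
cc: 1c undefined. 1c->0: no, accb/ab meet in 1. 1c->1: no, accb/ca meet in 2. 1c->2: ok.
baa: 2a undefined. 2a->0: ok.
bac: 2c undefined. 2c->0: no, baca/ccc meet in 0. 2c->1: no, baca/ca meet in 2. 2c->2: no, accb/cbccb meet in 2 with "b" left. Open state 3: 2c->3.
cbb: 2b undefined. 2b->0: ok.
baca: 3a undefined. 3a->0: ok.
bacb: 3b undefined. 3b->0: ok.
cbcc: 3c undefined. 3c->0: ok.
All examples now run through 4 states with every (state, symbol) defined. Accept strings end in {0}, Reject strings end in {1,2,3}; accept={0}.

states=4 start=0 accept={0} delta: 0a->0 0b->1 0c->1 1a->2 1b->2 1c->2 2a->0 2b->0 2c->3 3a->0 3b->0 3c->0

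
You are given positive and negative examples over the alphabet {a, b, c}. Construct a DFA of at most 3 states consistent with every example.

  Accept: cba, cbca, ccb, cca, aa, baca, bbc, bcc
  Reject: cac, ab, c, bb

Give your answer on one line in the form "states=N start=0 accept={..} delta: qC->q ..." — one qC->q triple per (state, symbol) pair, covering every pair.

Fold the examples into a partial DFA from state 0: repeatedly fix the first undefined (state, symbol) met by the shortest-then-alphabetical prefix, trying targets in increasing order and rejecting any under which an Accept and a Reject string meet in one state with the same remainder; add a state when all current targets are rejected. Accepting states are where Accept strings end.
a: 0a undefined. 0a->0: ok.
b: 0b undefined. 0b->0: no, aa/ab meet in 0. Open state 1: 0b->1.
c: 0c undefined. 0c->0: no, ccb/ab meet in 1. 0c->1: ok.
ba: 1a undefined. 1a->0: ok.
bb: 1b undefined. 1b->0: no, cba/bb meet in 0. 1b->1: ok.
bc: 1c undefined. 1c->0: no, ccb/cac meet in 1. 1c->1: no, ccb/cac meet in 1. Open state 2: 1c->2.
bcc: 2c undefined. 2c->0: ok.
cca: 2a undefined. 2a->0: ok.
ccb: 2b undefined. 2b->0: ok.
All examples now run through 3 states with every (state, symbol) defined. Accept strings end in {0,2}, Reject strings end in {1}; accept={0,2}.

states=3 start=0 accept={0,2} delta: 0a->0 0b->1 0c->1 1a->0 1b->1 1c->2 2a->0 2b->0 2c->0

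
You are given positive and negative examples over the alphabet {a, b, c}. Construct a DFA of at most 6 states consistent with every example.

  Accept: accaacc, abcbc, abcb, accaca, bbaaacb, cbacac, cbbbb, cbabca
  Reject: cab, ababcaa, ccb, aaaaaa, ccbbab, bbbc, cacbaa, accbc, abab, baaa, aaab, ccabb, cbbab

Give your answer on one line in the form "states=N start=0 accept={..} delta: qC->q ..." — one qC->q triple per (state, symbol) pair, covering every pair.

states=5 start=0 accept={2,3} delta: 0a->0 0b->0 0c->1 1a->0 1b->2 1c->2 2a->3 2b->4 2c->2 3a->0 3b->2 3c->2 4a->0 4b->1 4c->0

Fold the examples into a partial DFA from state 0: repeatedly fix the first undefined (state, symbol) met by the shortest-then-alphabetical prefix, trying targets in increasing order and rejecting any under which an Accept and a Reject string meet in one state with the same remainder; add a state when all current targets are rejected. Accepting states are where Accept strings end.
a: 0a undefined. 0a->0: ok.
b: 0b undefined. 0b->0: ok.
c: 0c undefined. 0c->0: no, accaacc/cab meet in 0. Open state 1: 0c->1.
ca: 1a undefined. 1a->0: ok.
cb: 1b undefined. 1b->0: no, abcbc/bbbc meet in 1. 1b->1: no, abcb/bbbc meet in 1. Open state 2: 1b->2.
cc: 1c undefined. 1c->0: no, accaacc/cab meet in 0. 1c->1: no, accaacc/bbbc meet in 1. 1c->2: ok.
cba: 2a undefined. 2a->0: no, accaca/cab meet in 0. 2a->1: no, accaca/bbbc meet in 1. 2a->2: no, abcb/cacbaa meet in 2. Open state 3: 2a->3.
cbb: 2b undefined. 2b->0: no, cbbbb/cab meet in 0. 2b->1: no, abcb/accbc meet in 2. 2b->2: no, abcbc/accbc meet in 2 with "c" left. 2b->3: no, cbbbb/ccabb meet in 3 with "bb" left. Open state 4: 2b->4.
cbab: 3b undefined. 3b->0: no, cbabca/cab meet in 0. 3b->1: no, abcb/ccabb meet in 2. 3b->2: ok.
cbac: 3c undefined. 3c->0: no, accaca/cab meet in 0. 3c->1: no, accaca/cab meet in 0. 3c->2: ok.
cbba: 4a undefined. 4a->0: ok.
cbbb: 4b undefined. 4b->0: no, cbbbb/cab meet in 0. 4b->1: ok.
abcbc: 2c undefined. 2c->0: no, abcbc/cab meet in 0. 2c->1: no, abcbc/bbbc meet in 1. 2c->2: ok.
accaa: 3a undefined. 3a->0: ok.
accbc: 4c undefined. 4c->0: ok.
All examples now run through 5 states with every (state, symbol) defined. Accept strings end in {2,3}, Reject strings end in {0,1,4}; accept={2,3}.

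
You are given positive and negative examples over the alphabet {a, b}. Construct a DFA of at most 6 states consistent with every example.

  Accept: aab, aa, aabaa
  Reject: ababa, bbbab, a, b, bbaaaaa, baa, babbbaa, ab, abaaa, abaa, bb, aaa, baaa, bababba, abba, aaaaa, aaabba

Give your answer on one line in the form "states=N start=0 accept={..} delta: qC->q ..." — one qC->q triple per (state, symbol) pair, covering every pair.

Fold the examples into a partial DFA from state 0: repeatedly fix the first undefined (state, symbol) met by the shortest-then-alphabetical prefix, trying targets in increasing order and rejecting any under which an Accept and a Reject string meet in one state with the same remainder; add a state when all current targets are rejected. Accepting states are where Accept strings end.
a: 0a undefined. 0a->0: no, aab/b meet in 0 with "b" left. Open state 1: 0a->1.
b: 0b undefined. 0b->0: no, aa/baa meet in 1 with "a" left. 0b->1: ok.
aa: 1a undefined. 1a->0: no, aab/a meet in 1. 1a->1: no, aab/ab meet in 1 with "b" left. Open state 2: 1a->2.
ab: 1b undefined. 1b->0: no, aab/bbbab meet in 2 with "b" left. 1b->1: no, aab/bbbab meet in 2 with "b" left. 1b->2: no, aa/ab meet in 2. Open state 3: 1b->3.
aaa: 2a undefined. 2a->0: no, aa/aaaaa meet in 2. 2a->1: no, aa/baaa meet in 2. 2a->2: no, aa/baa meet in 2. 2a->3: ok.
aab: 2b undefined. 2b->0: ok.
aba: 3a undefined. 3a->0: no, aab/bbaaaaa meet in 0. 3a->1: no, aa/bbaaaaa meet in 2. 3a->2: no, aa/bbaaaaa meet in 2. 3a->3: ok.
abb: 3b undefined. 3b->0: no, aa/aaabba meet in 2. 3b->1: no, aab/bbbab meet in 0. 3b->2: no, aa/bbbab meet in 2. 3b->3: ok.
All examples now run through 4 states with every (state, symbol) defined. Accept strings end in {0,2}, Reject strings end in {1,3}; accept={0,2}.

states=4 start=0 accept={0,2} delta: 0a->1 0b->1 1a->2 1b->3 2a->3 2b->0 3a->3 3b->3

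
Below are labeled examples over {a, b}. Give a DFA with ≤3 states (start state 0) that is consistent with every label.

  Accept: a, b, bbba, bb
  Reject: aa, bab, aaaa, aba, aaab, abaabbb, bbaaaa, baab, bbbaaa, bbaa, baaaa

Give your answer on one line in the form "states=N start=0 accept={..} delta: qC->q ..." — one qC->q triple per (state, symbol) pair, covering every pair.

State merging on the prefix tree: take the shortest (then alphabetical) example prefix whose next move is undefined and point that move at state 0, else 1, else 2, ...; a target is out if some Accept/Reject pair would then sit in one state with the same input left (inseparable). If every existing state is out, open a new one.
a: 0a undefined. 0a->0: no, a/aa meet in 0. Open state 1: 0a->1.
b: 0b undefined. 0b->0: ok.
aa: 1a undefined. 1a->0: no, a/bbbaaa meet in 1. 1a->1: no, a/aa meet in 1. Open state 2: 1a->2.
ab: 1b undefined. 1b->0: no, a/aba meet in 1. 1b->1: no, a/bab meet in 1. 1b->2: ok.
aaa: 2a undefined. 2a->0: no, a/aaaa meet in 1. 2a->1: no, a/aba meet in 1. 2a->2: ok.
aaab: 2b undefined. 2b->0: no, b/aaab meet in 0. 2b->1: no, a/aaab meet in 1. 2b->2: ok.
All examples now run through 3 states with every (state, symbol) defined. Accept strings end in {0,1}, Reject strings end in {2}; accept={0,1}.

states=3 start=0 accept={0,1} delta: 0a->1 0b->0 1a->2 1b->2 2a->2 2b->2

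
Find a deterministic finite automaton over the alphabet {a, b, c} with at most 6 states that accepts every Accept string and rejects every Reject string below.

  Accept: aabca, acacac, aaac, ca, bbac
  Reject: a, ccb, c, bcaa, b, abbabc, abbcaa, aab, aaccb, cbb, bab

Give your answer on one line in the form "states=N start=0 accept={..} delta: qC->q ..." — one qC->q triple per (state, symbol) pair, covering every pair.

State merging on the prefix tree: take the shortest (then alphabetical) example prefix whose next move is undefined and point that move at state 0, else 1, else 2, ...; a target is out if some Accept/Reject pair would then sit in one state with the same input left (inseparable). If every existing state is out, open a new one.
a: 0a undefined. 0a->0: no, aaac/c meet in 0 with "c" left. Open state 1: 0a->1.
b: 0b undefined. 0b->0: ok.
c: 0c undefined. 0c->0: no, ca/a meet in 1. 0c->1: ok.
aa: 1a undefined. 1a->0: no, aabca/b meet in 0. 1a->1: no, ca/a meet in 1. Open state 2: 1a->2.
ab: 1b undefined. 1b->0: ok.
ac: 1c undefined. 1c->0: no, acacac/ccb meet in 0. 1c->1: no, bbac/a meet in 1. 1c->2: ok.
aaa: 2a undefined. 2a->0: no, aaac/a meet in 1. 2a->1: ok.
aab: 2b undefined. 2b->0: ok.
aac: 2c undefined. 2c->0: ok.
All examples now run through 3 states with every (state, symbol) defined. Accept strings end in {2}, Reject strings end in {0,1}; accept={2}.

states=3 start=0 accept={2} delta: 0a->1 0b->0 0c->1 1a->2 1b->0 1c->2 2a->1 2b->0 2c->0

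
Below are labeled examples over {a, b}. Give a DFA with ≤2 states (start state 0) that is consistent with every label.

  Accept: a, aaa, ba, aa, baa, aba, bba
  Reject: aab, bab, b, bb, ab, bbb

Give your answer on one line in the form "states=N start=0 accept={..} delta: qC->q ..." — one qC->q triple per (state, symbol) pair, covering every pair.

Fold the examples into a partial DFA from state 0: repeatedly fix the first undefined (state, symbol) met by the shortest-then-alphabetical prefix, trying targets in increasing order and rejecting any under which an Accept and a Reject string meet in one state with the same remainder; add a state when all current targets are rejected. Accepting states are where Accept strings end.
a: 0a undefined. 0a->0: ok.
b: 0b undefined. 0b->0: no, a/aab meet in 0. Open state 1: 0b->1.
ba: 1a undefined. 1a->0: ok.
bb: 1b undefined. 1b->0: no, a/bb meet in 0. 1b->1: ok.
All examples now run through 2 states with every (state, symbol) defined. Accept strings end in {0}, Reject strings end in {1}; accept={0}.

states=2 start=0 accept={0} delta: 0a->0 0b->1 1a->0 1b->1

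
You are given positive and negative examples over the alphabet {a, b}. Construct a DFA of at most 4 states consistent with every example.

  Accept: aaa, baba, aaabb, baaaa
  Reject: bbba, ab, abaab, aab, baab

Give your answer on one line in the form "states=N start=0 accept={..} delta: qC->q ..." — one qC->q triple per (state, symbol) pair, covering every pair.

states=3 start=0 accept={0,2} delta: 0a->0 0b->1 1a->0 1b->2 2a->1 2b->2

State merging on the prefix tree: take the shortest (then alphabetical) example prefix whose next move is undefined and point that move at state 0, else 1, else 2, ...; a target is out if some Accept/Reject pair would then sit in one state with the same input left (inseparable). If every existing state is out, open a new one.
a: 0a undefined. 0a->0: ok.
b: 0b undefined. 0b->0: no, aaa/bbba meet in 0. Open state 1: 0b->1.
ba: 1a undefined. 1a->0: ok.
bb: 1b undefined. 1b->0: no, aaa/bbba meet in 0. 1b->1: no, aaa/bbba meet in 0. Open state 2: 1b->2.
bbb: 2b undefined. 2b->0: no, aaa/bbba meet in 0. 2b->1: no, aaa/bbba meet in 0. 2b->2: ok.
bbba: 2a undefined. 2a->0: no, aaa/bbba meet in 0. 2a->1: ok.
All examples now run through 3 states with every (state, symbol) defined. Accept strings end in {0,2}, Reject strings end in {1}; accept={0,2}.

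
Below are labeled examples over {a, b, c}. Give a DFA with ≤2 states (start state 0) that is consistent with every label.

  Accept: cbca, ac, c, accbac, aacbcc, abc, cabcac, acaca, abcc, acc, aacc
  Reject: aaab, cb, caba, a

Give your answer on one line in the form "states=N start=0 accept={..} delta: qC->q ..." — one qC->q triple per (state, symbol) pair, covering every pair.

Grow the machine one transition at a time. Run the examples from 0; the earliest place one falls off (shortest prefix, ties alphabetical) gets sent to the lowest-numbered state that keeps every Accept/Reject pair distinguishable — a pair clashes when both reach the same state with identical unread suffix — and to a fresh state only if none does.
a: 0a undefined. 0a->0: ok.
c: 0c undefined. 0c->0: no, ac/a meet in 0. Open state 1: 0c->1.
ab: 0b undefined. 0b->0: ok.
ca: 1a undefined. 1a->0: no, acaca/aaab meet in 0. 1a->1: ok.
cb: 1b undefined. 1b->0: ok.
acc: 1c undefined. 1c->0: no, aacbcc/aaab meet in 0. 1c->1: ok.
All examples now run through 2 states with every (state, symbol) defined. Accept strings end in {1}, Reject strings end in {0}; accept={1}.

states=2 start=0 accept={1} delta: 0a->0 0b->0 0c->1 1a->1 1b->0 1c->1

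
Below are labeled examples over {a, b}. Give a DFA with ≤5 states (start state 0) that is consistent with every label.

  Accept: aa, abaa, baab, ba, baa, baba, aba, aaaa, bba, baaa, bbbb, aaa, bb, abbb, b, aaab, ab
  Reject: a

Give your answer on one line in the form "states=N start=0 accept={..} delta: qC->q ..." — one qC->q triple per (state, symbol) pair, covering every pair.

states=3 start=0 accept={2} delta: 0a->1 0b->2 1a->2 1b->2 2a->2 2b->2

State merging on the prefix tree: take the shortest (then alphabetical) example prefix whose next move is undefined and point that move at state 0, else 1, else 2, ...; a target is out if some Accept/Reject pair would then sit in one state with the same input left (inseparable). If every existing state is out, open a new one.
a: 0a undefined. 0a->0: no, aa/a meet in 0. Open state 1: 0a->1.
b: 0b undefined. 0b->0: no, ba/a meet in 1. 0b->1: no, b/a meet in 1. Open state 2: 0b->2.
aa: 1a undefined. 1a->0: no, aaa/a meet in 1. 1a->1: no, aa/a meet in 1. 1a->2: ok.
ab: 1b undefined. 1b->0: no, aba/a meet in 1. 1b->1: no, abbb/a meet in 1. 1b->2: ok.
ba: 2a undefined. 2a->0: no, abaa/a meet in 1. 2a->1: no, ba/a meet in 1. 2a->2: ok.
bb: 2b undefined. 2b->0: no, baba/a meet in 1. 2b->1: no, baab/a meet in 1. 2b->2: ok.
All examples now run through 3 states with every (state, symbol) defined. Accept strings end in {2}, Reject strings end in {1}; accept={2}.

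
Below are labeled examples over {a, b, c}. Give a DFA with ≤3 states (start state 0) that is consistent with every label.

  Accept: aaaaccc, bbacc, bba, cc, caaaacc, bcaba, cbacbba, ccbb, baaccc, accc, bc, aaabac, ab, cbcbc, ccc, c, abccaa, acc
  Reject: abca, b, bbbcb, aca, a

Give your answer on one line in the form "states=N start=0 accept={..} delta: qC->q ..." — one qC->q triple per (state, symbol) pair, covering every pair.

Grow the machine one transition at a time. Run the examples from 0; the earliest place one falls off (shortest prefix, ties alphabetical) gets sent to the lowest-numbered state that keeps every Accept/Reject pair distinguishable — a pair clashes when both reach the same state with identical unread suffix — and to a fresh state only if none does.
a: 0a undefined. 0a->0: no, ab/b meet in 0 with "b" left. Open state 1: 0a->1.
b: 0b undefined. 0b->0: no, bba/a meet in 1. 0b->1: ok.
c: 0c undefined. 0c->0: ok.
aa: 1a undefined. 1a->0: ok.
ab: 1b undefined. 1b->0: no, bba/abca meet in 1. 1b->1: no, ccbb/b meet in 1. Open state 2: 1b->2.
ac: 1c undefined. 1c->0: ok.
abc: 2c undefined. 2c->0: ok.
bba: 2a undefined. 2a->0: ok.
bbb: 2b undefined. 2b->0: ok.
All examples now run through 3 states with every (state, symbol) defined. Accept strings end in {0,2}, Reject strings end in {1}; accept={0,2}.

states=3 start=0 accept={0,2} delta: 0a->1 0b->1 0c->0 1a->0 1b->2 1c->0 2a->0 2b->0 2c->0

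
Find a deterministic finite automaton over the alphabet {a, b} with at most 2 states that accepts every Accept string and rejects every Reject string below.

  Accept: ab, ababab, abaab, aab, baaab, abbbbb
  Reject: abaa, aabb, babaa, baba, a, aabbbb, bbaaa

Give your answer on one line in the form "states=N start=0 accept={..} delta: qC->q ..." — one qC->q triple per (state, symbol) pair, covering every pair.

Fold the examples into a partial DFA from state 0: repeatedly fix the first undefined (state, symbol) met by the shortest-then-alphabetical prefix, trying targets in increasing order and rejecting any under which an Accept and a Reject string meet in one state with the same remainder; add a state when all current targets are rejected. Accepting states are where Accept strings end.
a: 0a undefined. 0a->0: ok.
b: 0b undefined. 0b->0: no, ab/abaa meet in 0. Open state 1: 0b->1.
ba: 1a undefined. 1a->0: ok.
bb: 1b undefined. 1b->0: ok.
All examples now run through 2 states with every (state, symbol) defined. Accept strings end in {1}, Reject strings end in {0}; accept={1}.

states=2 start=0 accept={1} delta: 0a->0 0b->1 1a->0 1b->0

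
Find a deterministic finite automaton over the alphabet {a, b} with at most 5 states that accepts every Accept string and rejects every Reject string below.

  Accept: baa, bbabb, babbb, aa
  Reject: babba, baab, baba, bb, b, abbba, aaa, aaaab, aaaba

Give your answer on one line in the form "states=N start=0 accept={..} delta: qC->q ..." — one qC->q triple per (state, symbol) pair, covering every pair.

Grow the machine one transition at a time. Run the examples from 0; the earliest place one falls off (shortest prefix, ties alphabetical) gets sent to the lowest-numbered state that keeps every Accept/Reject pair distinguishable — a pair clashes when both reach the same state with identical unread suffix — and to a fresh state only if none does.
a: 0a undefined. 0a->0: no, aa/aaa meet in 0. Open state 1: 0a->1.
b: 0b undefined. 0b->0: ok.
aa: 1a undefined. 1a->0: no, baa/baab meet in 0. 1a->1: no, baa/aaa meet in 1. Open state 2: 1a->2.
ab: 1b undefined. 1b->0: no, bbabb/bb meet in 0. 1b->1: no, baa/babba meet in 2. 1b->2: no, bbabb/baab meet in 2 with "b" left. Open state 3: 1b->3.
aaa: 2a undefined. 2a->0: ok.
abb: 3b undefined. 3b->0: no, bbabb/bb meet in 0. 3b->1: no, baa/babba meet in 2. 3b->2: no, babbb/baab meet in 2 with "b" left. 3b->3: no, bbabb/aaaab meet in 3. Open state 4: 3b->4.
abbb: 4b undefined. 4b->0: no, babbb/bb meet in 0. 4b->1: no, baa/abbba meet in 2. 4b->2: ok.
baab: 2b undefined. 2b->0: ok.
baba: 3a undefined. 3a->0: ok.
babba: 4a undefined. 4a->0: ok.
All examples now run through 5 states with every (state, symbol) defined. Accept strings end in {2,4}, Reject strings end in {0,1,3}; accept={2,4}.

states=5 start=0 accept={2,4} delta: 0a->1 0b->0 1a->2 1b->3 2a->0 2b->0 3a->0 3b->4 4a->0 4b->2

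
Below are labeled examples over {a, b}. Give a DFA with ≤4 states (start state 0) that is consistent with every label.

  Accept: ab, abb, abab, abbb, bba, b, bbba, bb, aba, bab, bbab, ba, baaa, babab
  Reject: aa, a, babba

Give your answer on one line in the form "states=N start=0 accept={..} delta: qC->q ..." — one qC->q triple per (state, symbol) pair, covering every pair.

states=4 start=0 accept={1,2,3} delta: 0a->0 0b->1 1a->2 1b->1 2a->1 2b->3 3a->0 3b->0

Grow the machine one transition at a time. Run the examples from 0; the earliest place one falls off (shortest prefix, ties alphabetical) gets sent to the lowest-numbered state that keeps every Accept/Reject pair distinguishable — a pair clashes when both reach the same state with identical unread suffix — and to a fresh state only if none does.
a: 0a undefined. 0a->0: ok.
b: 0b undefined. 0b->0: no, ab/aa meet in 0. Open state 1: 0b->1.
ba: 1a undefined. 1a->0: no, bba/babba meet in 1 with "ba" left. 1a->1: no, bbba/babba meet in 1 with "bba" left. Open state 2: 1a->2.
bb: 1b undefined. 1b->0: no, abb/aa meet in 0. 1b->1: ok.
baa: 2a undefined. 2a->0: no, baaa/aa meet in 0. 2a->1: ok.
bab: 2b undefined. 2b->0: no, abab/aa meet in 0. 2b->1: no, bba/babba meet in 2. 2b->2: no, ab/babba meet in 1. Open state 3: 2b->3.
baba: 3a undefined. 3a->0: ok.
babb: 3b undefined. 3b->0: ok.
All examples now run through 4 states with every (state, symbol) defined. Accept strings end in {1,2,3}, Reject strings end in {0}; accept={1,2,3}.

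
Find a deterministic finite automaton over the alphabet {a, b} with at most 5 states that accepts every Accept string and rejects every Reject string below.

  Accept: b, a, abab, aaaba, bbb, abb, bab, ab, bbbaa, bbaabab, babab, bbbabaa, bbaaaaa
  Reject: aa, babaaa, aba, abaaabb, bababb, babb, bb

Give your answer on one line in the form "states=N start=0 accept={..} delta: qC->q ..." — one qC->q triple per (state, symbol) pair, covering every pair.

Grow the machine one transition at a time. Run the examples from 0; the earliest place one falls off (shortest prefix, ties alphabetical) gets sent to the lowest-numbered state that keeps every Accept/Reject pair distinguishable — a pair clashes when both reach the same state with identical unread suffix — and to a fresh state only if none does.
a: 0a undefined. 0a->0: no, a/aa meet in 0. Open state 1: 0a->1.
b: 0b undefined. 0b->0: no, b/bb meet in 0. 0b->1: no, ab/bb meet in 1 with "b" left. Open state 2: 0b->2.
aa: 1a undefined. 1a->0: no, aaaba/aba meet in 1 with "ba" left. 1a->1: no, a/aa meet in 1. 1a->2: no, b/aa meet in 2. Open state 3: 1a->3.
ab: 1b undefined. 1b->0: no, a/aba meet in 1. 1b->1: ok.
ba: 2a undefined. 2a->0: ok.
bb: 2b undefined. 2b->0: ok.
aaa: 3a undefined. 3a->0: no, a/abaaabb meet in 1. 3a->1: no, aaaba/aa meet in 3. 3a->2: ok.
abab: 3b undefined. 3b->0: no, abab/abaaabb meet in 0. 3b->1: ok.
All examples now run through 4 states with every (state, symbol) defined. Accept strings end in {1,2}, Reject strings end in {0,3}; accept={1,2}.

states=4 start=0 accept={1,2} delta: 0a->1 0b->2 1a->3 1b->1 2a->0 2b->0 3a->2 3b->1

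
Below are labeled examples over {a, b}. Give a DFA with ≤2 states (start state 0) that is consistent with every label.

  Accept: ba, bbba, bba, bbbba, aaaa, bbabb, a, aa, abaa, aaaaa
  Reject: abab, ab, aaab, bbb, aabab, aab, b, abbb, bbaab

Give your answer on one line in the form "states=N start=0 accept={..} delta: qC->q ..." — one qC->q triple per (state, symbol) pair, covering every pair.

states=2 start=0 accept={0} delta: 0a->0 0b->1 1a->0 1b->0

State merging on the prefix tree: take the shortest (then alphabetical) example prefix whose next move is undefined and point that move at state 0, else 1, else 2, ...; a target is out if some Accept/Reject pair would then sit in one state with the same input left (inseparable). If every existing state is out, open a new one.
a: 0a undefined. 0a->0: ok.
b: 0b undefined. 0b->0: no, ba/abab meet in 0. Open state 1: 0b->1.
ba: 1a undefined. 1a->0: ok.
bb: 1b undefined. 1b->0: ok.
All examples now run through 2 states with every (state, symbol) defined. Accept strings end in {0}, Reject strings end in {1}; accept={0}.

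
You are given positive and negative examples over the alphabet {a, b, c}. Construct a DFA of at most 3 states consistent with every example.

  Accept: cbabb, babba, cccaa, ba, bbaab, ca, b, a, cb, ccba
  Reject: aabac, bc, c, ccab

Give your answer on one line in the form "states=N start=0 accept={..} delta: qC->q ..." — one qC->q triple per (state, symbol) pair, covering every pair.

Fold the examples into a partial DFA from state 0: repeatedly fix the first undefined (state, symbol) met by the shortest-then-alphabetical prefix, trying targets in increasing order and rejecting any under which an Accept and a Reject string meet in one state with the same remainder; add a state when all current targets are rejected. Accepting states are where Accept strings end.
a: 0a undefined. 0a->0: ok.
b: 0b undefined. 0b->0: ok.
c: 0c undefined. 0c->0: no, cbabb/aabac meet in 0. Open state 1: 0c->1.
ca: 1a undefined. 1a->0: ok.
cb: 1b undefined. 1b->0: ok.
cc: 1c undefined. 1c->0: no, cbabb/ccab meet in 0. 1c->1: no, cbabb/ccab meet in 0. Open state 2: 1c->2.
cca: 2a undefined. 2a->0: no, cbabb/ccab meet in 0. 2a->1: no, cbabb/ccab meet in 0. 2a->2: ok.
ccb: 2b undefined. 2b->0: no, cbabb/ccab meet in 0. 2b->1: ok.
ccc: 2c undefined. 2c->0: ok.
All examples now run through 3 states with every (state, symbol) defined. Accept strings end in {0}, Reject strings end in {1}; accept={0}.

states=3 start=0 accept={0} delta: 0a->0 0b->0 0c->1 1a->0 1b->0 1c->2 2a->2 2b->1 2c->0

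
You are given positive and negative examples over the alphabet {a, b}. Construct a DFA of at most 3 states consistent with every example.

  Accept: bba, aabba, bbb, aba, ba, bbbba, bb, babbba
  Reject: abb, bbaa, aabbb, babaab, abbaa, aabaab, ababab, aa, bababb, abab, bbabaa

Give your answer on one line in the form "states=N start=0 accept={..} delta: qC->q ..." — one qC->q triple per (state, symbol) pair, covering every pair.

State merging on the prefix tree: take the shortest (then alphabetical) example prefix whose next move is undefined and point that move at state 0, else 1, else 2, ...; a target is out if some Accept/Reject pair would then sit in one state with the same input left (inseparable). If every existing state is out, open a new one.
a: 0a undefined. 0a->0: no, bbb/aabbb meet in 0 with "bbb" left. Open state 1: 0a->1.
b: 0b undefined. 0b->0: ok.
aa: 1a undefined. 1a->0: no, bbb/bbaa meet in 0. 1a->1: no, bba/bbaa meet in 1. Open state 2: 1a->2.
ab: 1b undefined. 1b->0: no, bbb/abb meet in 0. 1b->1: no, bba/abb meet in 1. 1b->2: ok.
aab: 2b undefined. 2b->0: no, bbb/abb meet in 0. 2b->1: no, bba/abb meet in 1. 2b->2: ok.
aba: 2a undefined. 2a->0: no, bba/abbaa meet in 1. 2a->1: ok.
All examples now run through 3 states with every (state, symbol) defined. Accept strings end in {0,1}, Reject strings end in {2}; accept={0,1}.

states=3 start=0 accept={0,1} delta: 0a->1 0b->0 1a->2 1b->2 2a->1 2b->2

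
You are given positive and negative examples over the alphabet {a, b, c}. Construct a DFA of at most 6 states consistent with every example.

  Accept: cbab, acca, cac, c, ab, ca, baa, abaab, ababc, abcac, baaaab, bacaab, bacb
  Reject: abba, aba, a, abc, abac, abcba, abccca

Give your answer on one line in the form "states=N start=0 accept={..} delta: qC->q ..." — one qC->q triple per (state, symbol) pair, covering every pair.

Grow the machine one transition at a time. Run the examples from 0; the earliest place one falls off (shortest prefix, ties alphabetical) gets sent to the lowest-numbered state that keeps every Accept/Reject pair distinguishable — a pair clashes when both reach the same state with identical unread suffix — and to a fresh state only if none does.
a: 0a undefined. 0a->0: ok.
b: 0b undefined. 0b->0: no, c/abc meet in 0 with "c" left. Open state 1: 0b->1.
c: 0c undefined. 0c->0: no, acca/a meet in 0. 0c->1: no, cac/abac meet in 1 with "ac" left. Open state 2: 0c->2.
ba: 1a undefined. 1a->0: no, c/abac meet in 2. 1a->1: no, ab/aba meet in 1. 1a->2: no, c/aba meet in 2. Open state 3: 1a->3.
ca: 2a undefined. 2a->0: no, ca/a meet in 0. 2a->1: no, cac/abc meet in 1 with "c" left. 2a->2: ok.
cb: 2b undefined. 2b->0: ok.
abb: 1b undefined. 1b->0: ok.
abc: 1c undefined. 1c->0: no, acca/abccca meet in 2 with "ca" left. 1c->1: no, cbab/abc meet in 1. 1c->2: no, c/abc meet in 2. 1c->3: ok.
acc: 2c undefined. 2c->0: no, acca/abba meet in 0. 2c->1: no, acca/aba meet in 3. 2c->2: ok.
baa: 3a undefined. 3a->0: no, baa/abba meet in 0. 3a->1: no, abaab/abba meet in 0. 3a->2: no, abaab/abba meet in 0. 3a->3: no, baa/aba meet in 3. Open state 4: 3a->4.
bac: 3c undefined. 3c->0: no, acca/abccca meet in 2. 3c->1: no, cbab/abac meet in 1. 3c->2: no, acca/abac meet in 2. 3c->3: no, baa/abccca meet in 4. 3c->4: no, baa/abac meet in 4. Open state 5: 3c->5.
abab: 3b undefined. 3b->0: ok.
baaa: 4a undefined. 4a->0: ok.
baca: 5a undefined. 5a->0: ok.
bacb: 5b undefined. 5b->0: no, bacb/abba meet in 0. 5b->1: ok.
abaab: 4b undefined. 4b->0: no, abaab/abba meet in 0. 4b->1: ok.
abcac: 4c undefined. 4c->0: no, abcac/abba meet in 0. 4c->1: ok.
abccc: 5c undefined. 5c->0: ok.
All examples now run through 6 states with every (state, symbol) defined. Accept strings end in {1,2,4}, Reject strings end in {0,3,5}; accept={1,2,4}.

states=6 start=0 accept={1,2,4} delta: 0a->0 0b->1 0c->2 1a->3 1b->0 1c->3 2a->2 2b->0 2c->2 3a->4 3b->0 3c->5 4a->0 4b->1 4c->1 5a->0 5b->1 5c->0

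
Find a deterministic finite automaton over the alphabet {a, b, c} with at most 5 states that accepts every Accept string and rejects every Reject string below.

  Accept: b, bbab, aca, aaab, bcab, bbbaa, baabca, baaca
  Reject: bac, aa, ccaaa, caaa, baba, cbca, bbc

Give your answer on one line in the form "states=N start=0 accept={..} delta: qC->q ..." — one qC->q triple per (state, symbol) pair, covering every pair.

states=4 start=0 accept={1,2,3} delta: 0a->0 0b->1 0c->1 1a->2 1b->1 1c->0 2a->3 2b->3 2c->0 3a->0 3b->0 3c->1

Grow the machine one transition at a time. Run the examples from 0; the earliest place one falls off (shortest prefix, ties alphabetical) gets sent to the lowest-numbered state that keeps every Accept/Reject pair distinguishable — a pair clashes when both reach the same state with identical unread suffix — and to a fresh state only if none does.
a: 0a undefined. 0a->0: ok.
b: 0b undefined. 0b->0: no, b/aa meet in 0. Open state 1: 0b->1.
c: 0c undefined. 0c->0: no, aca/aa meet in 0. 0c->1: ok.
ba: 1a undefined. 1a->0: no, b/bac meet in 1. 1a->1: no, b/caaa meet in 1. Open state 2: 1a->2.
bb: 1b undefined. 1b->0: no, b/bbc meet in 1. 1b->1: ok.
bc: 1c undefined. 1c->0: ok.
baa: 2a undefined. 2a->0: no, bbbaa/aa meet in 0. 2a->1: no, aca/caaa meet in 2. 2a->2: no, aca/caaa meet in 2. Open state 3: 2a->3.
bab: 2b undefined. 2b->0: no, bbab/aa meet in 0. 2b->1: no, aca/baba meet in 2. 2b->2: no, bbbaa/baba meet in 3. 2b->3: ok.
bac: 2c undefined. 2c->0: ok.
baab: 3b undefined. 3b->0: ok.
baac: 3c undefined. 3c->0: no, baaca/bac meet in 0. 3c->1: ok.
baba: 3a undefined. 3a->0: ok.
All examples now run through 4 states with every (state, symbol) defined. Accept strings end in {1,2,3}, Reject strings end in {0}; accept={1,2,3}.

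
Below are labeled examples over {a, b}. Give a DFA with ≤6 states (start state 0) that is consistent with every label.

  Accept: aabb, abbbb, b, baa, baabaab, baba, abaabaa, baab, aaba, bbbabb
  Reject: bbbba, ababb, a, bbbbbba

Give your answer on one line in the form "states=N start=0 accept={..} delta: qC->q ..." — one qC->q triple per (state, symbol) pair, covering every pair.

Fold the examples into a partial DFA from state 0: repeatedly fix the first undefined (state, symbol) met by the shortest-then-alphabetical prefix, trying targets in increasing order and rejecting any under which an Accept and a Reject string meet in one state with the same remainder; add a state when all current targets are rejected. Accepting states are where Accept strings end.
a: 0a undefined. 0a->0: ok.
b: 0b undefined. 0b->0: no, aabb/bbbba meet in 0. Open state 1: 0b->1.
ba: 1a undefined. 1a->0: no, aabb/ababb meet in 1 with "b" left. 1a->1: ok.
bb: 1b undefined. 1b->0: no, aabb/bbbba meet in 0. 1b->1: no, aabb/bbbba meet in 1. Open state 2: 1b->2.
bbb: 2b undefined. 2b->0: no, abbbb/bbbba meet in 1. 2b->1: no, b/ababb meet in 1. 2b->2: no, aabb/ababb meet in 2. Open state 3: 2b->3.
baba: 2a undefined. 2a->0: no, baba/a meet in 0. 2a->1: ok.
bbba: 3a undefined. 3a->0: ok.
bbbb: 3b undefined. 3b->0: no, abbbb/bbbba meet in 0. 3b->1: no, abbbb/bbbba meet in 1. 3b->2: no, b/bbbba meet in 1. 3b->3: no, abbbb/ababb meet in 3. Open state 4: 3b->4.
bbbba: 4a undefined. 4a->0: ok.
bbbbb: 4b undefined. 4b->0: no, b/bbbbbba meet in 1. 4b->1: no, b/bbbbbba meet in 1. 4b->2: ok.
All examples now run through 5 states with every (state, symbol) defined. Accept strings end in {1,2,4}, Reject strings end in {0,3}; accept={1,2,4}.

states=5 start=0 accept={1,2,4} delta: 0a->0 0b->1 1a->1 1b->2 2a->1 2b->3 3a->0 3b->4 4a->0 4b->2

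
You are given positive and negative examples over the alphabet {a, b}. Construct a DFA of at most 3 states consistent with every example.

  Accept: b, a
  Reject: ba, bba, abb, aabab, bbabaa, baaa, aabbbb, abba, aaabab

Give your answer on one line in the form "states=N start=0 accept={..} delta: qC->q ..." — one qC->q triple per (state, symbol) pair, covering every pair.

Grow the machine one transition at a time. Run the examples from 0; the earliest place one falls off (shortest prefix, ties alphabetical) gets sent to the lowest-numbered state that keeps every Accept/Reject pair distinguishable — a pair clashes when both reach the same state with identical unread suffix — and to a fresh state only if none does.
a: 0a undefined. 0a->0: ok.
b: 0b undefined. 0b->0: no, b/ba meet in 0. Open state 1: 0b->1.
ba: 1a undefined. 1a->0: no, b/aabab meet in 1. 1a->1: no, b/ba meet in 1. Open state 2: 1a->2.
bb: 1b undefined. 1b->0: no, a/bba meet in 0. 1b->1: no, b/abb meet in 1. 1b->2: ok.
baa: 2a undefined. 2a->0: no, a/bba meet in 0. 2a->1: no, b/bba meet in 1. 2a->2: ok.
bbab: 2b undefined. 2b->0: no, b/aabbbb meet in 1. 2b->1: no, b/aabab meet in 1. 2b->2: ok.
All examples now run through 3 states with every (state, symbol) defined. Accept strings end in {0,1}, Reject strings end in {2}; accept={0,1}.

states=3 start=0 accept={0,1} delta: 0a->0 0b->1 1a->2 1b->2 2a->2 2b->2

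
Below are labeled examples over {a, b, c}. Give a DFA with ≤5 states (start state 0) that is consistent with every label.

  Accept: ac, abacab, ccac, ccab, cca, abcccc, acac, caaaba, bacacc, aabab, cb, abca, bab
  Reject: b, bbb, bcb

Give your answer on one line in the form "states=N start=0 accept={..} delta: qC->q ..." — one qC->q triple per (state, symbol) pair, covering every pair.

State merging on the prefix tree: take the shortest (then alphabetical) example prefix whose next move is undefined and point that move at state 0, else 1, else 2, ...; a target is out if some Accept/Reject pair would then sit in one state with the same input left (inseparable). If every existing state is out, open a new one.
a: 0a undefined. 0a->0: ok.
b: 0b undefined. 0b->0: no, aabab/b meet in 0. Open state 1: 0b->1.
c: 0c undefined. 0c->0: no, ccab/b meet in 1. 0c->1: no, ac/b meet in 1. Open state 2: 0c->2.
ba: 1a undefined. 1a->0: no, aabab/b meet in 1. 1a->1: ok.
bb: 1b undefined. 1b->0: ok.
bc: 1c undefined. 1c->0: no, abacab/b meet in 1. 1c->1: no, abacab/bcb meet in 0. 1c->2: no, cb/bcb meet in 2 with "b" left. Open state 3: 1c->3.
ca: 2a undefined. 2a->0: no, caaaba/b meet in 1. 2a->1: ok.
cb: 2b undefined. 2b->0: ok.
cc: 2c undefined. 2c->0: no, ccab/b meet in 1. 2c->1: no, cca/b meet in 1. 2c->2: no, cca/b meet in 1. 2c->3: ok.
bcb: 3b undefined. 3b->0: no, caaaba/bcb meet in 0. 3b->1: ok.
cca: 3a undefined. 3a->0: no, abacab/b meet in 1. 3a->1: no, cca/b meet in 1. 3a->2: ok.
abcc: 3c undefined. 3c->0: ok.
All examples now run through 4 states with every (state, symbol) defined. Accept strings end in {0,2,3}, Reject strings end in {1}; accept={0,2,3}.

states=4 start=0 accept={0,2,3} delta: 0a->0 0b->1 0c->2 1a->1 1b->0 1c->3 2a->1 2b->0 2c->3 3a->2 3b->1 3c->0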